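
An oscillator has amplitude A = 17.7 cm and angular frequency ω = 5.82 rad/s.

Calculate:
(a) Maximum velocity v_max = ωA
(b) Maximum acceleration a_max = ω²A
v_max = ωA = 5.82×0.177 = 1.03 m/s
a_max = ω²A = 5.82²×0.177 = 5.995 m/s²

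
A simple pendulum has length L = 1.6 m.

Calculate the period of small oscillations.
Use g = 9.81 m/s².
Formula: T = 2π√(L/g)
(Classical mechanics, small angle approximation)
T = 2π√(L/g) = 2π√(1.6/9.81) = 2.537 s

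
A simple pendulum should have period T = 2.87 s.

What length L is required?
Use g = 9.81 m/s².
T = 2π√(L/g) → L = g(T/2π)² = 9.81×(2.87/2π)² = 2.047 m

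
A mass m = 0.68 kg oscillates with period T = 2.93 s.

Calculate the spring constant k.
T = 2π√(m/k) → k = m(2π/T)² = 0.68×(2π/2.93)² = 3.127 N/m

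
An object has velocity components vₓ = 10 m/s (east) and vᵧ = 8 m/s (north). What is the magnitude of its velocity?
|v| = √(vₓ² + vᵧ²) = √(10² + 8²) = √(164) = 12.81 m/s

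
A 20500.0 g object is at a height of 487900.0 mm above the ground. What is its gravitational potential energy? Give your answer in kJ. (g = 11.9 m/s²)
PE = mgh = 20.5 kg × 11.9 m/s² × 487.9 m = 1.19e+05 J = 119.0 kJ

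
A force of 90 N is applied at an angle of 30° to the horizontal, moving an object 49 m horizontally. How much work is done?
W = Fd cosθ = 90×49×cos(30°) = 3819.2 J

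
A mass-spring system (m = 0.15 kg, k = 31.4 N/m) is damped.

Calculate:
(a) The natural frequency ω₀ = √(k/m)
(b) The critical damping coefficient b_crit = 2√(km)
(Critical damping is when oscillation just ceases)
ω₀ = √(k/m) = √(31.4/0.15) = 14.47 rad/s
b_crit = 2√(km) = 2√(31.4×0.15) = 4.341 kg/s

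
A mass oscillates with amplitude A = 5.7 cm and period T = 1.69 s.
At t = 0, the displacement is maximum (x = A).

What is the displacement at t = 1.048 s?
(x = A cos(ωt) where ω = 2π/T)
ω = 2π/T = 2π/1.69 = 3.718 rad/s
x = A cos(ωt) = 5.7×cos(3.718×1.048) = -4.152 cm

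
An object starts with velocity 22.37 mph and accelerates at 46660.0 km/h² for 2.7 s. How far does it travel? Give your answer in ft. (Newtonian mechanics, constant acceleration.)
d = v₀t + ½at² (with unit conversion) = 131.6 ft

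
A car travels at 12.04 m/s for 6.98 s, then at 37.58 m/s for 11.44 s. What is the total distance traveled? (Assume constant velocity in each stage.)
d₁ = v₁t₁ = 12.04 × 6.98 = 84.0392 m
d₂ = v₂t₂ = 37.58 × 11.44 = 429.915 m
d_total = 84.0392 + 429.915 = 513.95 m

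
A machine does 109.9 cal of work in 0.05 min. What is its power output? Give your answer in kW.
P = W/t = 459.8 J / 3 s = 153.3 W = 0.1533 kW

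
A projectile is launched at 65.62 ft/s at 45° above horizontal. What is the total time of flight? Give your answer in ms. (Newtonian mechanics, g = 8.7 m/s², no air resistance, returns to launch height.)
T = 2v₀sin(θ)/g (with unit conversion) = 3251.0 ms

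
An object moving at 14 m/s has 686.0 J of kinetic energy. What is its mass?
KE = ½mv² → m = 2KE/v² = 2×686.0/14² = 7.0 kg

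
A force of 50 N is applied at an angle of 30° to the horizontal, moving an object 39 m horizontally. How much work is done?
W = Fd cosθ = 50×39×cos(30°) = 1688.7 J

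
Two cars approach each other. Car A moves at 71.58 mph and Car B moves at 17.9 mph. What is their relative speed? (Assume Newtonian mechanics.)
v_rel = v_A + v_B = 71.58 + 17.9 = 89.48 mph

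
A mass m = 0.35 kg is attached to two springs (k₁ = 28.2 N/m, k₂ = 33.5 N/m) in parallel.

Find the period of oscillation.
k_eq = k₁+k₂ = 61.7 N/m
T = 2π√(m/k_eq) = 2π√(0.35/61.7) = 0.4732 s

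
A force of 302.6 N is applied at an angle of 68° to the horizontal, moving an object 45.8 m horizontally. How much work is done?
W = Fd cosθ = 302.6×45.8×cos(68°) = 5191.7 J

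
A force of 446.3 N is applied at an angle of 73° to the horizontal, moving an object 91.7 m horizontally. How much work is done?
W = Fd cosθ = 446.3×91.7×cos(73°) = 11966.0 J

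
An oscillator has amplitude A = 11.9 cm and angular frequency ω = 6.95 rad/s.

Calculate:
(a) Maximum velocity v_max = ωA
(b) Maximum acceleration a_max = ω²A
v_max = ωA = 6.95×0.119 = 0.827 m/s
a_max = ω²A = 6.95²×0.119 = 5.748 m/s²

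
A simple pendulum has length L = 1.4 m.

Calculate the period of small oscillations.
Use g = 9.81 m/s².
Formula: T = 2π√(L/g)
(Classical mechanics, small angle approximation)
T = 2π√(L/g) = 2π√(1.4/9.81) = 2.374 s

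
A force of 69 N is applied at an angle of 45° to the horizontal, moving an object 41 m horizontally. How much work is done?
W = Fd cosθ = 69×41×cos(45°) = 2000.4 J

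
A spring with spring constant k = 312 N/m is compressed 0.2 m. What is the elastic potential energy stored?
PE = ½kx² = ½×312×0.2² = 6.24 J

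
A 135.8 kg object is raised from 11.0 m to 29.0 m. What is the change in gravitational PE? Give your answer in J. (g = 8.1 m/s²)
ΔPE = mg(h₂ − h₁) = 135.8 kg × 8.1 m/s² × (29 − 11) m = 1.98e+04 J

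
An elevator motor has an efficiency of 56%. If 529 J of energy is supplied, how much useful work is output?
W_out = η × W_in = 0.56 × 529 = 296.24 J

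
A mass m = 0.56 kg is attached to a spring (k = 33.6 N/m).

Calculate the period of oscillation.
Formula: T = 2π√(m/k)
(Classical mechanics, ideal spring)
T = 2π√(m/k) = 2π√(0.56/33.6) = 0.8112 s; f = 1/T = 1.233 Hz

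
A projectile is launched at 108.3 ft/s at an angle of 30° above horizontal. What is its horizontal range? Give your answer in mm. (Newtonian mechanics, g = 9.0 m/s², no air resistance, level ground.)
R = v₀² sin(2θ) / g (with unit conversion) = 104900.0 mm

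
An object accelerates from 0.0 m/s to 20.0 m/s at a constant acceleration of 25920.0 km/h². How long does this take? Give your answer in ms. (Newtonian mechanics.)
t = (v - v₀)/a (with unit conversion) = 10000.0 ms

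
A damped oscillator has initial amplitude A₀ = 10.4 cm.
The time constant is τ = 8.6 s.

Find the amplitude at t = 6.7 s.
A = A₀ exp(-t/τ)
A = A₀ exp(−t/τ) = 10.4×exp(−6.7/8.6) = 4.772 cm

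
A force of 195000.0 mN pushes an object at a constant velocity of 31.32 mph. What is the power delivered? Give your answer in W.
P = Fv = 195 N × 14 m/s = 2730 W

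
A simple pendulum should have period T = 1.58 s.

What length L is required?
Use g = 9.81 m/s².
T = 2π√(L/g) → L = g(T/2π)² = 9.81×(1.58/2π)² = 0.6203 m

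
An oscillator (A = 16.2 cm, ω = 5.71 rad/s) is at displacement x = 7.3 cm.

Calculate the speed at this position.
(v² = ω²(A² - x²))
v = ω√(A² − x²) = 5.71×√(0.162² − 0.073²) = 0.8258 m/s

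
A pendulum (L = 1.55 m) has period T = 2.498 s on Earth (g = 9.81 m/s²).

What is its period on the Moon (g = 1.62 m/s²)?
T = 2π√(L/g), so T_moon/T_earth = √(g_earth/g_moon)
T_moon = 2π√(1.55/1.62) = 6.146 s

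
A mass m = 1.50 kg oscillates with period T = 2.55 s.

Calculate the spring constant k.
T = 2π√(m/k) → k = m(2π/T)² = 1.5×(2π/2.55)² = 9.107 N/m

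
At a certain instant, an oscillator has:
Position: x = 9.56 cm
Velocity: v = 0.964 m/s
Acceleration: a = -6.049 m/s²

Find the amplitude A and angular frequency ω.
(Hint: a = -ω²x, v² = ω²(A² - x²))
a = −ω²x → ω = √(|a|/x) = √(6.049/0.0956) = 7.954 rad/s
v² = ω²(A² − x²) → A = √(x² + v²/ω²) = √(0.0956² + 0.964²/7.954²) = 0.1544 m = 15.44 cm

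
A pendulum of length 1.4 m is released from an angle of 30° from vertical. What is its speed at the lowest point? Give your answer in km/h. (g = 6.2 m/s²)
h = L(1 − cosθ) = 1.4×(1 − cos30°) = 0.1876 m
v = √(2gh) = √(2×6.2×0.1876) = 1.525 m/s = 5.49 km/h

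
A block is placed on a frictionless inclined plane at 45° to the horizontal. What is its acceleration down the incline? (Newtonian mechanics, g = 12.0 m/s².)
a = g sin(θ) = 12.0 × sin(45°) = 12.0 × 0.7071 = 8.49 m/s²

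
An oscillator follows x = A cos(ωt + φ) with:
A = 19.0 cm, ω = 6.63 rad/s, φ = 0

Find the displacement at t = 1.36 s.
x = A cos(ωt + φ) = 19.0×cos(6.63×1.36 + 0) = -17.44 cm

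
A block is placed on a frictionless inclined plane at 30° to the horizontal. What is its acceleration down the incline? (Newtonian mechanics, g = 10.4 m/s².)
a = g sin(θ) = 10.4 × sin(30°) = 10.4 × 0.5 = 5.2 m/s²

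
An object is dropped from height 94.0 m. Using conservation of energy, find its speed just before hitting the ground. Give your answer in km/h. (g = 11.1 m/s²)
mgh = ½mv² → v = √(2gh) = √(2×11.1×94) = 45.68 m/s = 164.5 km/h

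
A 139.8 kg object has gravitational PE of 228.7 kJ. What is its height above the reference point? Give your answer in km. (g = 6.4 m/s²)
PE = mgh → h = PE/(mg) = 2.287e+05 J / (139.8 kg × 6.4 m/s²) = 255.6 m = 0.2556 km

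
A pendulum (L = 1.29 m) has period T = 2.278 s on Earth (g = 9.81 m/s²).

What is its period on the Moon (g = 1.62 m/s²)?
T = 2π√(L/g), so T_moon/T_earth = √(g_earth/g_moon)
T_moon = 2π√(1.29/1.62) = 5.607 s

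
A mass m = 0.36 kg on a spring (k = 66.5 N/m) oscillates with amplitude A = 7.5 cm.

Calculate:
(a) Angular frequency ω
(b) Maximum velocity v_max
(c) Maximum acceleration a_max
ω = √(k/m) = √(66.5/0.36) = 13.59 rad/s
v_max = ωA = 13.59×0.075 = 1.019 m/s
a_max = ω²A = 13.59²×0.075 = 13.85 m/s²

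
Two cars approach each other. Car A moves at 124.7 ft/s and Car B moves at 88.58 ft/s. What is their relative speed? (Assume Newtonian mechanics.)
v_rel = v_A + v_B = 124.7 + 88.58 = 213.3 ft/s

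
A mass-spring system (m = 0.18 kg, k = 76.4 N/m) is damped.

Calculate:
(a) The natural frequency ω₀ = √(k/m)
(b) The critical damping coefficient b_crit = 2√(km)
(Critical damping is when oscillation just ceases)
ω₀ = √(k/m) = √(76.4/0.18) = 20.6 rad/s
b_crit = 2√(km) = 2√(76.4×0.18) = 7.417 kg/s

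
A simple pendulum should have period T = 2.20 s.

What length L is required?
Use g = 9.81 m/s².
T = 2π√(L/g) → L = g(T/2π)² = 9.81×(2.2/2π)² = 1.203 m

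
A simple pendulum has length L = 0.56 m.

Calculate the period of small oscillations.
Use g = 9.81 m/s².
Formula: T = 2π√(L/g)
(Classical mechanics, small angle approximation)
T = 2π√(L/g) = 2π√(0.56/9.81) = 1.501 s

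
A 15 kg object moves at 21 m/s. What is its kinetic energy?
KE = ½mv² = ½×15×21² = 3307.5 J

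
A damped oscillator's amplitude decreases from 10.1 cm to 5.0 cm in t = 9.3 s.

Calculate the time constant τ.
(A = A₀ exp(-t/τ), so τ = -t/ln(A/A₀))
A/A₀ = 5.0/10.1 = 0.495; ln(A/A₀) = -0.7031
τ = −t/ln(A/A₀) = −9.3/-0.7031 = 13.23 s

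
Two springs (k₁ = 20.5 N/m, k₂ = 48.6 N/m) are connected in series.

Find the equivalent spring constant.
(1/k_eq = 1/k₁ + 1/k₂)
1/k_eq = 1/20.5 + 1/48.6 = 0.069357; k_eq = 14.42 N/m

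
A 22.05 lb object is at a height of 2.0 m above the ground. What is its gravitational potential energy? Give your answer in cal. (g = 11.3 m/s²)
PE = mgh = 10 kg × 11.3 m/s² × 2 m = 226 J = 54.02 cal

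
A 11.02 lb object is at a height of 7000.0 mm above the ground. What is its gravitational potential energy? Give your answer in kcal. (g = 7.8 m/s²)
PE = mgh = 4.999 kg × 7.8 m/s² × 7 m = 272.9 J = 0.06523 kcal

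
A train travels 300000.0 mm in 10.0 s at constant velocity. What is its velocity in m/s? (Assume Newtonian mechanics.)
v = d/t (with unit conversion) = 30.0 m/s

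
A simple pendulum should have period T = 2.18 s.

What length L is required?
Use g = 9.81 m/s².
T = 2π√(L/g) → L = g(T/2π)² = 9.81×(2.18/2π)² = 1.181 m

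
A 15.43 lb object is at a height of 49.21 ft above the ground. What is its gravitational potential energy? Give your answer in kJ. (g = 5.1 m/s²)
PE = mgh = 6.999 kg × 5.1 m/s² × 15 m = 535.4 J = 0.5354 kJ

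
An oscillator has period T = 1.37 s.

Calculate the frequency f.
f = 1/T = 1/1.37 = 0.7299 Hz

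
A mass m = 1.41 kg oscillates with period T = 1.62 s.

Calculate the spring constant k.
T = 2π√(m/k) → k = m(2π/T)² = 1.41×(2π/1.62)² = 21.21 N/m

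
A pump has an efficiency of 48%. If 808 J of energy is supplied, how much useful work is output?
W_out = η × W_in = 0.48 × 808 = 387.84 J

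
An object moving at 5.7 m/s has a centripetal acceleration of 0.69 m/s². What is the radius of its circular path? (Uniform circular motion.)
r = v²/a_c = 5.7²/0.69 = 47.09 m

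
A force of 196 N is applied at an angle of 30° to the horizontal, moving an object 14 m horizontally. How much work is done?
W = Fd cosθ = 196×14×cos(30°) = 2376.4 J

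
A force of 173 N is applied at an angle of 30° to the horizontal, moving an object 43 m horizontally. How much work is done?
W = Fd cosθ = 173×43×cos(30°) = 6442.4 J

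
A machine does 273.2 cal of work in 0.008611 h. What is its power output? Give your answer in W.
P = W/t = 1143 J / 31 s = 36.87 W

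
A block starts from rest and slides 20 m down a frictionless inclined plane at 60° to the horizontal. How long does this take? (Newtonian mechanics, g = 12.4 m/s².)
a = g sin(θ) = 12.4 × sin(60°) = 10.74 m/s²
t = √(2d/a) = √(2 × 20 / 10.74) = 1.93 s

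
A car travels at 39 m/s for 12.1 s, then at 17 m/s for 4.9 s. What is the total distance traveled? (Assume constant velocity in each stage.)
d₁ = v₁t₁ = 39 × 12.1 = 471.9 m
d₂ = v₂t₂ = 17 × 4.9 = 83.3 m
d_total = 471.9 + 83.3 = 555.2 m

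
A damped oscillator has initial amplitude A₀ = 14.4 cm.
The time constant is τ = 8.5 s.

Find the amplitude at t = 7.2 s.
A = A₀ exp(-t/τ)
A = A₀ exp(−t/τ) = 14.4×exp(−7.2/8.5) = 6.173 cm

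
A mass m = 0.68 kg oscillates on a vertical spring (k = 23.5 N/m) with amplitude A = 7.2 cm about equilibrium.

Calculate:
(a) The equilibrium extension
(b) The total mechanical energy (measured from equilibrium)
x_eq = mg/k = 0.68×9.81/23.5 = 0.2839 m = 28.39 cm
E = ½kA² = ½×23.5×(0.072)² = 0.06091 J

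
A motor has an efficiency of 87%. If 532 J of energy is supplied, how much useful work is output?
W_out = η × W_in = 0.87 × 532 = 462.84 J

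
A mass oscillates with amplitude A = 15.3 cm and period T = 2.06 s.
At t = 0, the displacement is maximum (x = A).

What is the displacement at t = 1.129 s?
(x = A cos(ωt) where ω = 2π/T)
ω = 2π/T = 2π/2.06 = 3.05 rad/s
x = A cos(ωt) = 15.3×cos(3.05×1.129) = -14.61 cm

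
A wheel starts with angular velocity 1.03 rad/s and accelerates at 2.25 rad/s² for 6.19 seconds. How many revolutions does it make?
θ = ω₀t + ½αt² = 1.03×6.19 + ½×2.25×6.19² = 49.48 rad
Revolutions = θ/(2π) = 49.48/(2π) = 7.88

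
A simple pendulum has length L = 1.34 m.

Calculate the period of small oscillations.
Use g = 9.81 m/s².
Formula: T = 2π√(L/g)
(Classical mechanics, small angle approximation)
T = 2π√(L/g) = 2π√(1.34/9.81) = 2.322 s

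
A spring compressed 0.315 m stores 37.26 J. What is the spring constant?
PE = ½kx² → k = 2PE/x² = 2×37.26/0.315² = 751.0 N/m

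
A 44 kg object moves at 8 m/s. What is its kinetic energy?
KE = ½mv² = ½×44×8² = 1408.0 J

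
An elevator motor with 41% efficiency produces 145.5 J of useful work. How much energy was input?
W_in = W_out/η = 145.5/0.41 = 354.88 J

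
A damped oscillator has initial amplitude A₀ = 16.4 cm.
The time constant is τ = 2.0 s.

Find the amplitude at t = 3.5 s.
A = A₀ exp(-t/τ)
A = A₀ exp(−t/τ) = 16.4×exp(−3.5/2.0) = 2.85 cm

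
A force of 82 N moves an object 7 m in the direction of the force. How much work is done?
W = Fd = 82×7 = 574.0 J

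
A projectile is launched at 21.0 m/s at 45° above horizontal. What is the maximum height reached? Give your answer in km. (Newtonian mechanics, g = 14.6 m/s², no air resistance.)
H = v₀²sin²(θ)/(2g) (with unit conversion) = 0.007551 km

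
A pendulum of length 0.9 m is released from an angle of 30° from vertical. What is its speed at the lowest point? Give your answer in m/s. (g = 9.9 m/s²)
h = L(1 − cosθ) = 0.9×(1 − cos30°) = 0.1206 m
v = √(2gh) = √(2×9.9×0.1206) = 1.545 m/s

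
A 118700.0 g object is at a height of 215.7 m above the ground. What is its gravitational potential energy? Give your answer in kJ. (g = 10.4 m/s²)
PE = mgh = 118.7 kg × 10.4 m/s² × 215.7 m = 2.663e+05 J = 266.3 kJ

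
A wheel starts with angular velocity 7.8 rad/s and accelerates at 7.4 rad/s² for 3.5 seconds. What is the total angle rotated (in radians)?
θ = ω₀t + ½αt² = 7.8×3.5 + ½×7.4×3.5² = 72.62 rad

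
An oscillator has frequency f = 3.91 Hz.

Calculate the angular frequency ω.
ω = 2πf = 2π×3.91 = 24.57 rad/s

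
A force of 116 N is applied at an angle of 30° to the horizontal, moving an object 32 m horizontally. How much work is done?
W = Fd cosθ = 116×32×cos(30°) = 3214.7 J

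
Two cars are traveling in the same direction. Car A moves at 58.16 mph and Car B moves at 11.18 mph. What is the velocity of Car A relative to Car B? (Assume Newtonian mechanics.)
v_rel = v_A - v_B = 58.16 - 11.18 = 46.98 mph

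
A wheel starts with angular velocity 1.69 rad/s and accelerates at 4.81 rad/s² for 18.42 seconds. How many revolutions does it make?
θ = ω₀t + ½αt² = 1.69×18.42 + ½×4.81×18.42² = 847.14 rad
Revolutions = θ/(2π) = 847.14/(2π) = 134.83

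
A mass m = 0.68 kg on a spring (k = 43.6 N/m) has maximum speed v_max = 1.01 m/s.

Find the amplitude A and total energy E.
½mv²_max = ½kA² → A = v_max√(m/k) = 1.01×√(0.68/43.6) = 0.1261 m = 12.61 cm
E = ½mv²_max = ½×0.68×1.01² = 0.3468 J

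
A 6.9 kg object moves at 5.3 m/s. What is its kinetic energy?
KE = ½mv² = ½×6.9×5.3² = 96.9105 J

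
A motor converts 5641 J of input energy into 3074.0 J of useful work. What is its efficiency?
η = W_out/W_in = 3074.0/5641 = 0.5449 = 54.49%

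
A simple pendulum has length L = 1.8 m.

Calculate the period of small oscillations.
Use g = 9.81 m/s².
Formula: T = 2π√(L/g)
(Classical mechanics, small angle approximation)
T = 2π√(L/g) = 2π√(1.8/9.81) = 2.691 s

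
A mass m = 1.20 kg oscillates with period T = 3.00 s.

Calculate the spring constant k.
T = 2π√(m/k) → k = m(2π/T)² = 1.2×(2π/3.0)² = 5.264 N/m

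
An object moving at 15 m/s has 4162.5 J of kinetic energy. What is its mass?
KE = ½mv² → m = 2KE/v² = 2×4162.5/15² = 37.0 kg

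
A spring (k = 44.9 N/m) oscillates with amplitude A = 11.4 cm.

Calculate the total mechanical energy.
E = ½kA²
E = ½kA² = ½×44.9×(0.114)² = 0.2918 J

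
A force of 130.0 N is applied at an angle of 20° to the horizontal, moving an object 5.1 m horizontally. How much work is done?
W = Fd cosθ = 130.0×5.1×cos(20°) = 623.02 J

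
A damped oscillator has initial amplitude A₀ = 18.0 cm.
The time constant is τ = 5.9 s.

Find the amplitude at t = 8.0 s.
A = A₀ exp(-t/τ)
A = A₀ exp(−t/τ) = 18.0×exp(−8.0/5.9) = 4.639 cm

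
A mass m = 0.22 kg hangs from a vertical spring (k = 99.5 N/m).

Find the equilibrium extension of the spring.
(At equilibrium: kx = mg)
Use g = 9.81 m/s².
x_eq = mg/k = 0.22×9.81/99.5 = 0.02169 m = 2.169 cm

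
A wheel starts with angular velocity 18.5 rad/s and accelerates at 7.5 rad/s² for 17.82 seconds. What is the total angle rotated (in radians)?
θ = ω₀t + ½αt² = 18.5×17.82 + ½×7.5×17.82² = 1520.49 rad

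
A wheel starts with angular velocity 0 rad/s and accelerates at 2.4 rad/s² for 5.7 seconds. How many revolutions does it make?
θ = ω₀t + ½αt² = 0×5.7 + ½×2.4×5.7² = 38.99 rad
Revolutions = θ/(2π) = 38.99/(2π) = 6.21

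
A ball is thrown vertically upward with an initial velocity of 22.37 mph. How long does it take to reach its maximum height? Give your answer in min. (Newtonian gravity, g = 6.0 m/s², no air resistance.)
t_up = v₀/g (with unit conversion) = 0.02778 min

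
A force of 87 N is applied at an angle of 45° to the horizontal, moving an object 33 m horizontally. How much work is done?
W = Fd cosθ = 87×33×cos(45°) = 2030.1 J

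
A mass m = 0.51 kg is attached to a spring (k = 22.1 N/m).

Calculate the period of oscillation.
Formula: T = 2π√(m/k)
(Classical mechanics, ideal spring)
T = 2π√(m/k) = 2π√(0.51/22.1) = 0.9545 s; f = 1/T = 1.048 Hz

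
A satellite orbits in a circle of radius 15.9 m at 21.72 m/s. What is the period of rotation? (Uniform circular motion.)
T = 2πr/v = 2π×15.9/21.72 = 4.6 s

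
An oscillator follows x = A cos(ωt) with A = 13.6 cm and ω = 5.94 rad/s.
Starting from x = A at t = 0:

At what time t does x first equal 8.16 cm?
cos(ωt) = x/A = 8.16/13.6 = 0.6
ωt = arccos(0.6) = 0.9273 rad
t = 0.9273/5.94 = 0.1561 s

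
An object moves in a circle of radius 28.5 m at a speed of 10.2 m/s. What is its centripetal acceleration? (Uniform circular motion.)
a_c = v²/r = 10.2²/28.5 = 104.04/28.5 = 3.65 m/s²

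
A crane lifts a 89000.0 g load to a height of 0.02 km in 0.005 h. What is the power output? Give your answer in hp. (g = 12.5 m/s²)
W = mgh = 89×12.5×20 = 2.225e+04 J
P = W/t = 2.225e+04/18 = 1236 W = 1.658 hp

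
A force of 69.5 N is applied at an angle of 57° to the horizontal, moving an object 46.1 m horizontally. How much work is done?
W = Fd cosθ = 69.5×46.1×cos(57°) = 1745.0 J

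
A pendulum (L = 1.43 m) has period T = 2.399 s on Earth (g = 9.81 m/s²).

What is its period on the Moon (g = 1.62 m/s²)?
T = 2π√(L/g), so T_moon/T_earth = √(g_earth/g_moon)
T_moon = 2π√(1.43/1.62) = 5.903 s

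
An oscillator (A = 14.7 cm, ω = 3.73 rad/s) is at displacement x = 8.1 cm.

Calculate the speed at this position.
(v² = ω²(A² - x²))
v = ω√(A² − x²) = 3.73×√(0.147² − 0.081²) = 0.4576 m/s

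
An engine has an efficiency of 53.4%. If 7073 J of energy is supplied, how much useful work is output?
W_out = η × W_in = 0.534 × 7073 = 3777.0 J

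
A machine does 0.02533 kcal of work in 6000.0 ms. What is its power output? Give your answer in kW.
P = W/t = 106 J / 6 s = 17.66 W = 0.01766 kW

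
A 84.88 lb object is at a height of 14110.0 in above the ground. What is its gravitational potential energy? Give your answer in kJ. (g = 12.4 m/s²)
PE = mgh = 38.5 kg × 12.4 m/s² × 358.4 m = 1.711e+05 J = 171.1 kJ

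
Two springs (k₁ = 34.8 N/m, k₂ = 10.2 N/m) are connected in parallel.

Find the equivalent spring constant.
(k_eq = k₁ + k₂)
k_eq = k₁ + k₂ = 34.8 + 10.2 = 45 N/m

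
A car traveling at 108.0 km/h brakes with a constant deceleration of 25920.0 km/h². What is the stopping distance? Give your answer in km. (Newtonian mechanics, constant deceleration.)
d = v₀² / (2a) (with unit conversion) = 0.225 km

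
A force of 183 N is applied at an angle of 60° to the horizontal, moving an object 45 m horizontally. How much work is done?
W = Fd cosθ = 183×45×cos(60°) = 4117.5 J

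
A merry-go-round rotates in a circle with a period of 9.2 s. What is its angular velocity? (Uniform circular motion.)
ω = 2π/T = 2π/9.2 = 0.683 rad/s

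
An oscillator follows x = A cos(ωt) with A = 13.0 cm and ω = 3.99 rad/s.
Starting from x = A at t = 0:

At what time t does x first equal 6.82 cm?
cos(ωt) = x/A = 6.82/13.0 = 0.5246
ωt = arccos(0.5246) = 1.019 rad
t = 1.019/3.99 = 0.2553 s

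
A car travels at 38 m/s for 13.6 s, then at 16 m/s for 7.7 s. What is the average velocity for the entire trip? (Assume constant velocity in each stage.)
d₁ = v₁t₁ = 38 × 13.6 = 516.8 m
d₂ = v₂t₂ = 16 × 7.7 = 123.2 m
d_total = 640.0 m, t_total = 21.3 s
v_avg = d_total/t_total = 640.0/21.3 = 30.05 m/s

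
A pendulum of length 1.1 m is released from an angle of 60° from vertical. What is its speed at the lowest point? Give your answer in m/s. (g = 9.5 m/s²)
h = L(1 − cosθ) = 1.1×(1 − cos60°) = 0.55 m
v = √(2gh) = √(2×9.5×0.55) = 3.233 m/s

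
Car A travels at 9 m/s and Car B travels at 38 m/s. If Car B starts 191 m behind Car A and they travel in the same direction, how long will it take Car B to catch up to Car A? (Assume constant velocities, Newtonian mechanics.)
Relative speed: v_rel = 38 - 9 = 29 m/s
Time to catch: t = d₀/v_rel = 191/29 = 6.59 s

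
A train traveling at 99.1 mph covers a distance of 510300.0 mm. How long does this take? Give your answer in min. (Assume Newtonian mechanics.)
t = d/v (with unit conversion) = 0.192 min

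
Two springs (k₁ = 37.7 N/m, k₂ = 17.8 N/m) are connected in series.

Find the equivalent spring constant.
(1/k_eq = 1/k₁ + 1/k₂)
1/k_eq = 1/37.7 + 1/17.8 = 0.082705; k_eq = 12.09 N/m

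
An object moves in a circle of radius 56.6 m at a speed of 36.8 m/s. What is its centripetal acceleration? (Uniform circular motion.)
a_c = v²/r = 36.8²/56.6 = 1354.24/56.6 = 23.93 m/s²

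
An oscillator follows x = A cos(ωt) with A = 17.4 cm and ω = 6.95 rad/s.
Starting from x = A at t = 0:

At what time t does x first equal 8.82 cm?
cos(ωt) = x/A = 8.82/17.4 = 0.5069
ωt = arccos(0.5069) = 1.039 rad
t = 1.039/6.95 = 0.1495 s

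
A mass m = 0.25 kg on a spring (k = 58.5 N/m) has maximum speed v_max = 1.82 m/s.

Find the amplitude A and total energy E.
½mv²_max = ½kA² → A = v_max√(m/k) = 1.82×√(0.25/58.5) = 0.119 m = 11.9 cm
E = ½mv²_max = ½×0.25×1.82² = 0.4141 J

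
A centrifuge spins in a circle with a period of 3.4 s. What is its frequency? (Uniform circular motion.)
f = 1/T = 1/3.4 = 0.2941 Hz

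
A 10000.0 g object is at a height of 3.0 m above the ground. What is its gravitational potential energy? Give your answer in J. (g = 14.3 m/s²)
PE = mgh = 10 kg × 14.3 m/s² × 3 m = 429 J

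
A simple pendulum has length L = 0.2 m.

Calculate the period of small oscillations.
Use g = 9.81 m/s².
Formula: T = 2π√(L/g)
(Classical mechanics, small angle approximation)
T = 2π√(L/g) = 2π√(0.2/9.81) = 0.8971 s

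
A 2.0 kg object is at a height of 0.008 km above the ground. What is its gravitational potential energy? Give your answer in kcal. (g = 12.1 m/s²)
PE = mgh = 2 kg × 12.1 m/s² × 8 m = 193.6 J = 0.04627 kcal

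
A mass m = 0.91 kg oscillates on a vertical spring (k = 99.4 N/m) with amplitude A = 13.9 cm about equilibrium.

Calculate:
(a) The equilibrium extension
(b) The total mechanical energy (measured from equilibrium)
x_eq = mg/k = 0.91×9.81/99.4 = 0.08981 m = 8.981 cm
E = ½kA² = ½×99.4×(0.139)² = 0.9603 J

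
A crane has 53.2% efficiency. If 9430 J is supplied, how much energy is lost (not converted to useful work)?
W_out = η × W_in = 0.532×9430 = 5016.8 J
W_lost = W_in − W_out = 9430 − 5016.8 = 4413.2 J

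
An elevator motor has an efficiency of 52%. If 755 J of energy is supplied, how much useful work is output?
W_out = η × W_in = 0.52 × 755 = 392.6 J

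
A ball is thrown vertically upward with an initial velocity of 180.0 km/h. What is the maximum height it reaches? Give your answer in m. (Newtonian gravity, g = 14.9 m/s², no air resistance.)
h_max = v₀²/(2g) (with unit conversion) = 83.89 m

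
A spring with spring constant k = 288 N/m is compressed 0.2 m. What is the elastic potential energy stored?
PE = ½kx² = ½×288×0.2² = 5.76 J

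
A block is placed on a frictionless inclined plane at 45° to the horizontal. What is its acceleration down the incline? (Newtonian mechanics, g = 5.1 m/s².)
a = g sin(θ) = 5.1 × sin(45°) = 5.1 × 0.7071 = 3.61 m/s²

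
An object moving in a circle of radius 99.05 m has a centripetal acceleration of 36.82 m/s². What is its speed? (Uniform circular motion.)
v = √(a_c × r) = √(36.82 × 99.05) = 60.39 m/s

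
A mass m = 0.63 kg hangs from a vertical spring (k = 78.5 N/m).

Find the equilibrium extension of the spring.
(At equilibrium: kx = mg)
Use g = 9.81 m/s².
x_eq = mg/k = 0.63×9.81/78.5 = 0.07873 m = 7.873 cm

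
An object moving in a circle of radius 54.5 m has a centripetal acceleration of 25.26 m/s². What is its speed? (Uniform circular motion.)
v = √(a_c × r) = √(25.26 × 54.5) = 37.1 m/s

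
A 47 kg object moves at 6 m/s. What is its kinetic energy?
KE = ½mv² = ½×47×6² = 846.0 J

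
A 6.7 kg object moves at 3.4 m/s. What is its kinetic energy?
KE = ½mv² = ½×6.7×3.4² = 38.726 J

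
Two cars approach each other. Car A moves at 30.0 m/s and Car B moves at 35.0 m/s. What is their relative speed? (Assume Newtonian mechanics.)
v_rel = v_A + v_B = 30.0 + 35.0 = 65.0 m/s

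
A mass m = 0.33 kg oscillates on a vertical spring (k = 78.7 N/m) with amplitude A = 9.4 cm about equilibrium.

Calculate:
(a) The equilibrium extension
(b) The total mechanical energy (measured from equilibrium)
x_eq = mg/k = 0.33×9.81/78.7 = 0.04113 m = 4.113 cm
E = ½kA² = ½×78.7×(0.094)² = 0.3477 J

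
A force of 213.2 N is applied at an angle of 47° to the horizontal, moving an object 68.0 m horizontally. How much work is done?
W = Fd cosθ = 213.2×68.0×cos(47°) = 9887.3 J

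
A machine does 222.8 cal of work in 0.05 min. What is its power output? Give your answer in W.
P = W/t = 932.2 J / 3 s = 310.7 W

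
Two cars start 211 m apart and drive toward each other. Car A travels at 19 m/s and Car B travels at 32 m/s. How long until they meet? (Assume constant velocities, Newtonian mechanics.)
Combined speed: v_combined = 19 + 32 = 51 m/s
Time to meet: t = d/51 = 211/51 = 4.14 s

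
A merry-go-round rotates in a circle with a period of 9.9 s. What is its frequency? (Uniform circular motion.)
f = 1/T = 1/9.9 = 0.101 Hz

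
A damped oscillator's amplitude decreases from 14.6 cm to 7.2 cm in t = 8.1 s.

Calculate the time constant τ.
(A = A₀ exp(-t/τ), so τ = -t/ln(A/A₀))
A/A₀ = 7.2/14.6 = 0.4932; ln(A/A₀) = -0.7069
τ = −t/ln(A/A₀) = −8.1/-0.7069 = 11.46 s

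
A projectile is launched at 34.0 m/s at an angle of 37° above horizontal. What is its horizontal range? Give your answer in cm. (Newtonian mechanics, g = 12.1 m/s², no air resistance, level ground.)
R = v₀² sin(2θ) / g (with unit conversion) = 9184.0 cm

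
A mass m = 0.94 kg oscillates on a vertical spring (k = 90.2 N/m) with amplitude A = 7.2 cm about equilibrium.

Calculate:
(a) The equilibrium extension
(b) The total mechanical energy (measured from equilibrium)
x_eq = mg/k = 0.94×9.81/90.2 = 0.1022 m = 10.22 cm
E = ½kA² = ½×90.2×(0.072)² = 0.2338 J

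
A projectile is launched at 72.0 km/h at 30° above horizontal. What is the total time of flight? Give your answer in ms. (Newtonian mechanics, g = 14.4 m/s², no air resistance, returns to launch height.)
T = 2v₀sin(θ)/g (with unit conversion) = 1389.0 ms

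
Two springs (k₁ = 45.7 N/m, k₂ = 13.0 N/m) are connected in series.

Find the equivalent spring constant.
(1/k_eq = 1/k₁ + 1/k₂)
1/k_eq = 1/45.7 + 1/13.0 = 0.098805; k_eq = 10.12 N/m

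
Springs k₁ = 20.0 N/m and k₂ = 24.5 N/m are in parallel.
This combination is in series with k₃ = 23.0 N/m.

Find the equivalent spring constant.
k₁₂ = k₁ + k₂ = 44.5 N/m (parallel)
1/k_eq = 1/k₁₂ + 1/k₃ → k_eq = 15.16 N/m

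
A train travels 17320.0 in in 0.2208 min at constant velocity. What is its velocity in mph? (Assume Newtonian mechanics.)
v = d/t (with unit conversion) = 74.28 mph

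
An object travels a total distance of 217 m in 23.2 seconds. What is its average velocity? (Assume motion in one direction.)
v_avg = Δd / Δt = 217 / 23.2 = 9.35 m/s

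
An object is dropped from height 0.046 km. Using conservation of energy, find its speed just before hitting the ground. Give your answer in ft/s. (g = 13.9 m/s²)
mgh = ½mv² → v = √(2gh) = √(2×13.9×46) = 35.76 m/s = 117.3 ft/s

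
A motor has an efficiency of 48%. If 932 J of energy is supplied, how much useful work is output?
W_out = η × W_in = 0.48 × 932 = 447.36 J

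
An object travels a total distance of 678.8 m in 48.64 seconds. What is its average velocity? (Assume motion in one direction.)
v_avg = Δd / Δt = 678.8 / 48.64 = 13.96 m/s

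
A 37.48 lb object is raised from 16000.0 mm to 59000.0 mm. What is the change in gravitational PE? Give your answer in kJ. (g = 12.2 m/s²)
ΔPE = mg(h₂ − h₁) = 17 kg × 12.2 m/s² × (59 − 16) m = 8919 J = 8.919 kJ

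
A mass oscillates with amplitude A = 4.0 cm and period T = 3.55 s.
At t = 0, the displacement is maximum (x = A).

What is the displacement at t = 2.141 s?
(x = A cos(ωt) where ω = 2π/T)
ω = 2π/T = 2π/3.55 = 1.77 rad/s
x = A cos(ωt) = 4.0×cos(1.77×2.141) = -3.19 cm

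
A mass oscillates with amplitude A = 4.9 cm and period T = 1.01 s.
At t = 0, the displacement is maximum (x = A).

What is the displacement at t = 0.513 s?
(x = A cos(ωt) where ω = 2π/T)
ω = 2π/T = 2π/1.01 = 6.221 rad/s
x = A cos(ωt) = 4.9×cos(6.221×0.513) = -4.894 cm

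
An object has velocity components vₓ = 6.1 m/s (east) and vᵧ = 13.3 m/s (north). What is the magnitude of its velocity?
|v| = √(vₓ² + vᵧ²) = √(6.1² + 13.3²) = √(214.1) = 14.63 m/s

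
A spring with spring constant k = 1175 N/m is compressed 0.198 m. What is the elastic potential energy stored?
PE = ½kx² = ½×1175×0.198² = 23.03 J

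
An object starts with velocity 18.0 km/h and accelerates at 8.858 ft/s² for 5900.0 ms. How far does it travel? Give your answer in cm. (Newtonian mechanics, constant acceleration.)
d = v₀t + ½at² (with unit conversion) = 7649.0 cm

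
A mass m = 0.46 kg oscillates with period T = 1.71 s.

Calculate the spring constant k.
T = 2π√(m/k) → k = m(2π/T)² = 0.46×(2π/1.71)² = 6.21 N/m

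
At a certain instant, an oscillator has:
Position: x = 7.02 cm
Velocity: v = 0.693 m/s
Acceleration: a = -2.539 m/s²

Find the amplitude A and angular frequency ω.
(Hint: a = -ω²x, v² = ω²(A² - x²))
a = −ω²x → ω = √(|a|/x) = √(2.539/0.0702) = 6.014 rad/s
v² = ω²(A² − x²) → A = √(x² + v²/ω²) = √(0.0702² + 0.693²/6.014²) = 0.1349 m = 13.49 cm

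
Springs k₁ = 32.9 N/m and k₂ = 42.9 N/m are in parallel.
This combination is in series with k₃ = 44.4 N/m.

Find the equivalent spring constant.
k₁₂ = k₁ + k₂ = 75.8 N/m (parallel)
1/k_eq = 1/k₁₂ + 1/k₃ → k_eq = 28 N/m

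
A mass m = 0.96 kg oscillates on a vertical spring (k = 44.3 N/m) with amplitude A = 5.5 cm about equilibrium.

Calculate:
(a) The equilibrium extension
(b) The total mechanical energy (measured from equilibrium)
x_eq = mg/k = 0.96×9.81/44.3 = 0.2126 m = 21.26 cm
E = ½kA² = ½×44.3×(0.055)² = 0.067 J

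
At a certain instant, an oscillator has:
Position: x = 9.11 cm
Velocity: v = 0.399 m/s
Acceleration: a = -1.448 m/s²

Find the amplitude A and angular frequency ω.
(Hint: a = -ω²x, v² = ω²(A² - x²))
a = −ω²x → ω = √(|a|/x) = √(1.448/0.0911) = 3.987 rad/s
v² = ω²(A² − x²) → A = √(x² + v²/ω²) = √(0.0911² + 0.399²/3.987²) = 0.1353 m = 13.53 cm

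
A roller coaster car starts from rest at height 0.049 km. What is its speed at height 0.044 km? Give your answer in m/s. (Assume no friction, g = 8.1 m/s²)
mgh₁ = ½mv₂² + mgh₂ → v₂ = √(2g(h₁−h₂)) = √(2×8.1×(49−44)) = 9 m/s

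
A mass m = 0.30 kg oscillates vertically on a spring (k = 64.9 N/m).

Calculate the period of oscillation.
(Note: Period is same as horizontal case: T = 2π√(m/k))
T = 2π√(m/k) = 2π√(0.3/64.9) = 0.4272 s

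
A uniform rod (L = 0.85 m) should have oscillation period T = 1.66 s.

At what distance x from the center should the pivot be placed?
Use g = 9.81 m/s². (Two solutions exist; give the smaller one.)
T = 2π√((L²/12 + x²)/(gx)). Let c = T²g/(4π²) = 0.6847.
x² − cx + L²/12 = 0 → x = (c − √(c² − L²/3))/2 = 0.1036 m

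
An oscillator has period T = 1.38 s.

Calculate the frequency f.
f = 1/T = 1/1.38 = 0.7246 Hz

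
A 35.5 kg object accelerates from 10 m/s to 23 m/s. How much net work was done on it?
W_net = ΔKE = ½m(v₂² − v₁²) = ½×35.5×(23² − 10²) = 7614.75 J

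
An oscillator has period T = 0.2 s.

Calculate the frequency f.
f = 1/T = 1/0.2 = 5 Hz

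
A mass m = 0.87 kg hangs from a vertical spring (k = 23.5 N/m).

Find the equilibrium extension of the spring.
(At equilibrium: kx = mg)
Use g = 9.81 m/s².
x_eq = mg/k = 0.87×9.81/23.5 = 0.3632 m = 36.32 cm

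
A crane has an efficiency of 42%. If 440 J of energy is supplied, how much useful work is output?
W_out = η × W_in = 0.42 × 440 = 184.8 J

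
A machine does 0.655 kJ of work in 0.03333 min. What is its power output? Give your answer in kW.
P = W/t = 655 J / 2 s = 327.5 W = 0.3275 kW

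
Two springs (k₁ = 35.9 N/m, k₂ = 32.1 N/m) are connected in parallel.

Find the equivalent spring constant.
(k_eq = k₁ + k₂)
k_eq = k₁ + k₂ = 35.9 + 32.1 = 68 N/m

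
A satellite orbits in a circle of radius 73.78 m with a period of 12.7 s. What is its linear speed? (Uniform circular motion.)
v = 2πr/T = 2π×73.78/12.7 = 36.5 m/s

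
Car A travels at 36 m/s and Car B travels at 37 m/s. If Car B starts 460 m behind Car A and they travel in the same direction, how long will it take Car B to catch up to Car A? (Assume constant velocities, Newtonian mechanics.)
Relative speed: v_rel = 37 - 36 = 1 m/s
Time to catch: t = d₀/v_rel = 460/1 = 460.0 s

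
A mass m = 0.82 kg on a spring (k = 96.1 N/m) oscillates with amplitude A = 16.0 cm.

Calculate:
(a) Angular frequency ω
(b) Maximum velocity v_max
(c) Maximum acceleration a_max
ω = √(k/m) = √(96.1/0.82) = 10.83 rad/s
v_max = ωA = 10.83×0.16 = 1.732 m/s
a_max = ω²A = 10.83²×0.16 = 18.75 m/s²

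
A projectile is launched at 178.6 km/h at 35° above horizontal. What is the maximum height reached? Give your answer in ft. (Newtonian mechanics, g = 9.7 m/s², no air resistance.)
H = v₀²sin²(θ)/(2g) (with unit conversion) = 136.9 ft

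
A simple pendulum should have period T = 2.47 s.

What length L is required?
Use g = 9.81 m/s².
T = 2π√(L/g) → L = g(T/2π)² = 9.81×(2.47/2π)² = 1.516 m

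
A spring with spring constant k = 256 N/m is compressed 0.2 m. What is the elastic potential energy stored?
PE = ½kx² = ½×256×0.2² = 5.12 J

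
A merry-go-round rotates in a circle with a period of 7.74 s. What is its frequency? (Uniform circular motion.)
f = 1/T = 1/7.74 = 0.1292 Hz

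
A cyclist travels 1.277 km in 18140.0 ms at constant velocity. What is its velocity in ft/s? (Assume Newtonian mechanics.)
v = d/t (with unit conversion) = 231.0 ft/s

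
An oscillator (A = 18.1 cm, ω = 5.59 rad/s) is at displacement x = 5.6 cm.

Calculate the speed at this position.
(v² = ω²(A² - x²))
v = ω√(A² − x²) = 5.59×√(0.181² − 0.056²) = 0.9621 m/s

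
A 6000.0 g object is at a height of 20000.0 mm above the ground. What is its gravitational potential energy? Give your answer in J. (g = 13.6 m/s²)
PE = mgh = 6 kg × 13.6 m/s² × 20 m = 1632 J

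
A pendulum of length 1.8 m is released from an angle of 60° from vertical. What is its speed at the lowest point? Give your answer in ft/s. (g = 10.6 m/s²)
h = L(1 − cosθ) = 1.8×(1 − cos60°) = 0.9 m
v = √(2gh) = √(2×10.6×0.9) = 4.368 m/s = 14.33 ft/s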